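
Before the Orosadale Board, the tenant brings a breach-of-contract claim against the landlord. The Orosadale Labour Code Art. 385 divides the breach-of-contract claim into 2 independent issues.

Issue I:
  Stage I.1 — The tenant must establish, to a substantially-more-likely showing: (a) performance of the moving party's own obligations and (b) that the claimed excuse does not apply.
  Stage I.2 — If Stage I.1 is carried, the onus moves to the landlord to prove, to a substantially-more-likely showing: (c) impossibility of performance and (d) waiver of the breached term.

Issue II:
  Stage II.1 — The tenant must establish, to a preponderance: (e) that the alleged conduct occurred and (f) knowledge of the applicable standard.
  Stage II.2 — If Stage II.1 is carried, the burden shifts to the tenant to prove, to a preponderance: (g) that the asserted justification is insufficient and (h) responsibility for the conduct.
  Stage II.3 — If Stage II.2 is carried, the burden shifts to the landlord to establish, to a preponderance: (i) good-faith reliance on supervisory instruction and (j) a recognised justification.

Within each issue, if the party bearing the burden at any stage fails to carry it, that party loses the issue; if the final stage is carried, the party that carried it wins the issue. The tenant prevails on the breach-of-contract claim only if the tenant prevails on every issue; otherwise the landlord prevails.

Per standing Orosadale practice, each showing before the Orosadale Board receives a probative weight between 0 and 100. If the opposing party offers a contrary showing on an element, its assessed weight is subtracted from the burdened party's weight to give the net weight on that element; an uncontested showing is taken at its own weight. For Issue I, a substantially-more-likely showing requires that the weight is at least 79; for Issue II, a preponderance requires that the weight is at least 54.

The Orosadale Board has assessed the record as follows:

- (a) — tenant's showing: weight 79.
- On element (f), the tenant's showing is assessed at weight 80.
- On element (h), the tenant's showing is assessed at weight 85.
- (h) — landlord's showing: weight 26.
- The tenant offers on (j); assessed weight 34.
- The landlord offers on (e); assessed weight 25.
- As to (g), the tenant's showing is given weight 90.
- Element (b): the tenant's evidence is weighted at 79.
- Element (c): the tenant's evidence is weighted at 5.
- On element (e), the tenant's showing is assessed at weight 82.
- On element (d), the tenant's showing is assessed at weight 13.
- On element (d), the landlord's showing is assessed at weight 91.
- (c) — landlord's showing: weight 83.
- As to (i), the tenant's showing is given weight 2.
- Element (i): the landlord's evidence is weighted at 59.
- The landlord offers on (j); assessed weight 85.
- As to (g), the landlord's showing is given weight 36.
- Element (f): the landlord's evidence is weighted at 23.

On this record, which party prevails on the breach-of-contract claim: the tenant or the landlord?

tenant

— Issue I —
Stage I.1 (tenant, a substantially-more-likely showing, weight is at least 79): (a) 79 ≥ 79 — meets; (b) 79 ≥ 79 — meets.
  Stage I.1 is satisfied; the onus moves to the landlord.
Stage I.2 (landlord, a substantially-more-likely showing, weight is at least 79): (c) net 83−5=78 < 79 — fails; (d) net 91−13=78 < 79 — fails.
  The landlord does not carry Stage I.2.
The analysis ends at Stage I.2; the tenant prevails on this issue.
— Issue II —
At Stage II.1 the tenant must meet a preponderance (weight is at least 54): on (e) the weight is 82 less the opposing 25 gives net 57, ≥ 54, so (e) meets the standard; on (f) the weight is 80 less the opposing 23 gives net 57, ≥ 54, so (f) meets the standard.
  All elements met. The tenant retains the burden for Stage II.2.
At Stage II.2 the tenant must meet a preponderance (weight is at least 54): on (g) the weight is 90 less the opposing 36 gives net 54, ≥ 54, so (g) meets the standard; on (h) the weight is 85 less the opposing 26 gives net 59, which does reach 54, so (h) meets the standard.
  The tenant carries Stage II.2; the landlord now bears the burden.
At Stage II.3 the landlord must meet a preponderance (weight is at least 54): on (i) the weight is 59 less the opposing 2 gives net 57, ≥ 54, so (i) meets the standard; on (j) the weight is 85 less the opposing 34 gives net 51, which does not reach 54, so (j) does not meet the standard.
  Not every element is met, so the landlord fails to carry Stage II.3.
The analysis ends at Stage II.3; the tenant prevails on this issue.
Per-issue: Issue I → tenant; Issue II → tenant. The tenant must prevail on every issue; overall, the tenant prevails.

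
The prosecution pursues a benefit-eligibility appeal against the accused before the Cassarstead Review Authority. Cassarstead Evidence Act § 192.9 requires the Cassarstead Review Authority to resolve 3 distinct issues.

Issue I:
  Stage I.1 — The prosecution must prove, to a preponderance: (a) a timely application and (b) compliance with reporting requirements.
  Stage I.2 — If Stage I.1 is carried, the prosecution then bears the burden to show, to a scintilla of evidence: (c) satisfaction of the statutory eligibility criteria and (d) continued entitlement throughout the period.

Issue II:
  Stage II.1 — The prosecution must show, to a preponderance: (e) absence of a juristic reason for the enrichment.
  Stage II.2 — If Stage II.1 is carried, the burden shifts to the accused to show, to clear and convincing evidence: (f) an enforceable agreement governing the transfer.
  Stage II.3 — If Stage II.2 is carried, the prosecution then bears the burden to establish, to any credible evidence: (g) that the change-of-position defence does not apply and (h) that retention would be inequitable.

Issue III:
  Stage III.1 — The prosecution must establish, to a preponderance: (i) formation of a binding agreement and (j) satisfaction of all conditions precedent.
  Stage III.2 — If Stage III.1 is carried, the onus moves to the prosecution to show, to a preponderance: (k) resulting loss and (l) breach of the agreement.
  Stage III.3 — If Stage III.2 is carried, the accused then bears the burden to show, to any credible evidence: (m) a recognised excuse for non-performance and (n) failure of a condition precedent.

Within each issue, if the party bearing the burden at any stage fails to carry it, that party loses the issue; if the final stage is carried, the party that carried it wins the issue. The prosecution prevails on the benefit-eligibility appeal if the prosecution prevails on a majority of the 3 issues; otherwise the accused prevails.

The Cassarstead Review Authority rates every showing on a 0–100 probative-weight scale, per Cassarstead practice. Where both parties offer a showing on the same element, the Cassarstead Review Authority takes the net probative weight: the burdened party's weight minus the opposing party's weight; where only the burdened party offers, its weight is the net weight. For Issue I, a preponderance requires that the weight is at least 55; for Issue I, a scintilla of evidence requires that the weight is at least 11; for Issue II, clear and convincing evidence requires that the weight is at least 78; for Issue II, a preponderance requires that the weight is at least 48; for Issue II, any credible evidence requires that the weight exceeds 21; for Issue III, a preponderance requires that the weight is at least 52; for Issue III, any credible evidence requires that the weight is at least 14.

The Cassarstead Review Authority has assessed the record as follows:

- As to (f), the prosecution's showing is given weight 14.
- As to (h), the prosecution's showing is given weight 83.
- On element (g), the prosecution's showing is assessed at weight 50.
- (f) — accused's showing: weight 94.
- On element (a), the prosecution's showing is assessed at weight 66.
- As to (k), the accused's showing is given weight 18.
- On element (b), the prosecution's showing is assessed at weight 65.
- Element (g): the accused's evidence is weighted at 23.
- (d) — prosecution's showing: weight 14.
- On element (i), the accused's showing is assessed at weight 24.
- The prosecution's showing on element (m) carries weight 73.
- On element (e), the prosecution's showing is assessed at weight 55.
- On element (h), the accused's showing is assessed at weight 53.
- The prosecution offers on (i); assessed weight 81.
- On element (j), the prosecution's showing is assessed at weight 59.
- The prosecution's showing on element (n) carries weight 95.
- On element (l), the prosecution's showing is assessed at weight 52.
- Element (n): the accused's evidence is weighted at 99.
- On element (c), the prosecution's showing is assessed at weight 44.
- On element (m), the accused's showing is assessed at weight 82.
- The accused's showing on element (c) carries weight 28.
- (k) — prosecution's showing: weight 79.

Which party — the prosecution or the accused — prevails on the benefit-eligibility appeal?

prosecution

— Issue I —
Stage I.1 (prosecution, a preponderance, weight is at least 55): (a) 66 ≥ 55 — meets; (b) 65 ≥ 55 — meets.
  All elements met. The prosecution retains the burden for Stage I.2.
Stage I.2 (prosecution, a scintilla of evidence, weight is at least 11): (c) net 44−28=16 ≥ 11 — meets; (d) 14 ≥ 11 — meets.
  Stage I.2 carried; the final stage is satisfied.
Every stage carried; the prosecution prevails on this issue.
— Issue II —
At Stage II.1 the prosecution must meet a preponderance (weight is at least 48): on (e) the weight is 55, which does reach 48, so (e) meets the standard.
  All elements met. The burden passes to the accused.
At Stage II.2 the accused must meet clear and convincing evidence (weight is at least 78): on (f) the weight is 94 less the opposing 14 gives net 80, ≥ 78, so (f) meets the standard.
  Stage II.2 carried; the burden shifts to the prosecution.
At Stage II.3 the prosecution must meet any credible evidence (weight exceeds 21): on (g) the weight is 50 less the opposing 23 gives net 27, which does exceed 21, so (g) meets the standard; on (h) the weight is 83 less the opposing 53 gives net 30, > 21, so (h) meets the standard.
  The prosecution carries the last stage.
With every stage satisfied, the prosecution prevails on this issue.
— Issue III —
Stage III.1 (prosecution, a preponderance, weight is at least 52): (i) net 81−24=57 ≥ 52 — meets; (j) 59 ≥ 52 — meets.
  Stage III.1 is satisfied; the prosecution continues to bear the burden.
Stage III.2 (prosecution, a preponderance, weight is at least 52): (k) net 79−18=61 ≥ 52 — meets; (l) 52 ≥ 52 — meets.
  Stage III.2 is satisfied; the onus moves to the accused.
Stage III.3 (accused, any credible evidence, weight is at least 14): (m) net 82−73=9 < 14 — fails; (n) net 99−95=4 < 14 — fails.
  Stage III.3 not carried; the accused fails its burden.
So the prosecution prevails on this issue.
Per-issue: Issue I → prosecution; Issue II → prosecution; Issue III → prosecution. The prosecution must prevail on a majority of issues; overall, the prosecution prevails.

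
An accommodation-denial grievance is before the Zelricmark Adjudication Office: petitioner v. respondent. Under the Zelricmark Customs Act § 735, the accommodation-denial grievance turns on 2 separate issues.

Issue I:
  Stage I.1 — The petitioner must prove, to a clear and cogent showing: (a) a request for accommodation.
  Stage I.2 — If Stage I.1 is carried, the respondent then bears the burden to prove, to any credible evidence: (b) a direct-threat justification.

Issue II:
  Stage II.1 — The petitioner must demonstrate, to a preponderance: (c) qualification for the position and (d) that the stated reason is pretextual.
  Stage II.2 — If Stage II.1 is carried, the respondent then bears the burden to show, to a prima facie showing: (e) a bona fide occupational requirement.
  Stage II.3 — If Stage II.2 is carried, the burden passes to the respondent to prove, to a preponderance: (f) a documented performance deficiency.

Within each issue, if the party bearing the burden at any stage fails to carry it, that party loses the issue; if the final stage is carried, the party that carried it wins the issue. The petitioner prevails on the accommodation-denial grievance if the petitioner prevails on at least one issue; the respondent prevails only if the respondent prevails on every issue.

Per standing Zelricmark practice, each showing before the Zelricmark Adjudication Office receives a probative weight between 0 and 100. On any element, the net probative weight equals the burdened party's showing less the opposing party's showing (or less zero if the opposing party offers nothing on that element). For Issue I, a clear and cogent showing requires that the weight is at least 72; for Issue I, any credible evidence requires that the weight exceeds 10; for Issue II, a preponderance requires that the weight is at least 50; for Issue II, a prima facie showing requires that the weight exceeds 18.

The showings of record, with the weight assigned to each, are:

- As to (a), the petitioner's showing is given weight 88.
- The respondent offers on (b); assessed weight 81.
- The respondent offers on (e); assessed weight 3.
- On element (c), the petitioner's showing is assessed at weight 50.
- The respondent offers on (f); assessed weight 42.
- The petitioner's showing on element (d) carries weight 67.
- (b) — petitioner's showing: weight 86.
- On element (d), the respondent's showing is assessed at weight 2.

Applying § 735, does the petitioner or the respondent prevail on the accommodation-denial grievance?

petitioner

— Issue I —
Stage I.1 — burden on petitioner; standard: a clear and cogent showing (weight is at least 72).
    (a): 88 ≥ 72 [met]
  The petitioner carries Stage I.1; the respondent now bears the burden.
Stage I.2 — burden on respondent; standard: any credible evidence (weight exceeds 10).
    (b): 81 − 86 = -5 ≤ 10 [not met]
  Not every element is met, so the respondent fails to carry Stage I.2.
The analysis ends at Stage I.2; the petitioner prevails on this issue.
— Issue II —
Stage II.1 (petitioner, a preponderance, weight is at least 50): (c) 50 ≥ 50 — meets; (d) net 67−2=65 ≥ 50 — meets.
  The petitioner carries Stage II.1; the respondent now bears the burden.
Stage II.2 (respondent, a prima facie showing, weight exceeds 18): (e) 3 ≤ 18 — fails.
  Stage II.2 not carried; the respondent fails its burden.
The analysis ends at Stage II.2; the petitioner prevails on this issue.
Per-issue: Issue I → petitioner; Issue II → petitioner. The petitioner must prevail on at least one issue; overall, the petitioner prevails.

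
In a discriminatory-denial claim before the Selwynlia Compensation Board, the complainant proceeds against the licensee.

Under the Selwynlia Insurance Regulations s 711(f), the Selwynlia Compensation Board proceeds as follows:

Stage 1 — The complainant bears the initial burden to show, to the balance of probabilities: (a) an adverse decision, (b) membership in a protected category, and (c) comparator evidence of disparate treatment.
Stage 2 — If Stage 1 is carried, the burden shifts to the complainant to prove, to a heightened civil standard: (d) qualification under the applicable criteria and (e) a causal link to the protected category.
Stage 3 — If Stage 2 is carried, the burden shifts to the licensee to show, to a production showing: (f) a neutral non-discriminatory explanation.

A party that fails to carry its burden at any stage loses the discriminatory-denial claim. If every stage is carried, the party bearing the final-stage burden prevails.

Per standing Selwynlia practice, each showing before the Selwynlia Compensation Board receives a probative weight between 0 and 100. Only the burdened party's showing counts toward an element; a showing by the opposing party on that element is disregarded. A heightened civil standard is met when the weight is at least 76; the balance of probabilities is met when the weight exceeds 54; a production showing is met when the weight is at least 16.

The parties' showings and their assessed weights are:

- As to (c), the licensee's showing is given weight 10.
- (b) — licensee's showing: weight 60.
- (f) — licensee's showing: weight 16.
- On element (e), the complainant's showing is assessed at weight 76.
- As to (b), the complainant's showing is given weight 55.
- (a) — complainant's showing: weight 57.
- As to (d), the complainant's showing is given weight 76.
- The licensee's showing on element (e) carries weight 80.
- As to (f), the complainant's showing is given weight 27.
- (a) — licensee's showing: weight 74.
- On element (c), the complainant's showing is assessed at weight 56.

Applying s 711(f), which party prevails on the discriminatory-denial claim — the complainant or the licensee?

Stage 1 — burden on complainant; standard: the balance of probabilities (weight exceeds 54).
    (a): 57 (licensee's 74 disregarded) > 54 [met]
    (b): 55 (licensee's 60 disregarded) > 54 [met]
    (c): 56 (licensee's 10 disregarded) > 54 [met]
  Stage 1 is satisfied; the complainant continues to bear the burden.
Stage 2 — burden on complainant; standard: a heightened civil standard (weight is at least 76).
    (d): 76 ≥ 76 [met]
    (e): 76 (licensee's 80 disregarded) ≥ 76 [met]
  The complainant carries Stage 2; the licensee now bears the burden.
Stage 3 — burden on licensee; standard: a production showing (weight is at least 16).
    (f): 16 (complainant's 27 disregarded) ≥ 16 [met]
  All elements met at the final stage.
With every stage satisfied, the licensee prevails.

licensee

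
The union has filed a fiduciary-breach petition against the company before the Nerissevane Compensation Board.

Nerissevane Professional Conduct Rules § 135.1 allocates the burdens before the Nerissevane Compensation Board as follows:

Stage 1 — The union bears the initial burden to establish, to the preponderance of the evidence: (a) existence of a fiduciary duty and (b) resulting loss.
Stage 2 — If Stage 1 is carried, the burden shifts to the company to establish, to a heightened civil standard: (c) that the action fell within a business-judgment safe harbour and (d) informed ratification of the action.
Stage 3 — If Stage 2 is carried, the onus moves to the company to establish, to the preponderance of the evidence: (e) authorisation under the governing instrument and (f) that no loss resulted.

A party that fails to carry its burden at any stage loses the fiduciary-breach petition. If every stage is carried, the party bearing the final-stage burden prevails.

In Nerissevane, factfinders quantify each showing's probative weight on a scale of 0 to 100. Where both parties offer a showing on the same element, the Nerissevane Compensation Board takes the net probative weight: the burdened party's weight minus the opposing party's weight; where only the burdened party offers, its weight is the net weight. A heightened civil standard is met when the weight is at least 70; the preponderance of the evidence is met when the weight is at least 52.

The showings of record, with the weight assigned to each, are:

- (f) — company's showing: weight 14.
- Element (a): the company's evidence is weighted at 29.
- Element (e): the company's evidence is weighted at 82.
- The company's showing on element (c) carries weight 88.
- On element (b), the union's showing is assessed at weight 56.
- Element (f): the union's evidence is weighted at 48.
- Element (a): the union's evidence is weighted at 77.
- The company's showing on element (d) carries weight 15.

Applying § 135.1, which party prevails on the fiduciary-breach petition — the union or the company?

Stage 1 (union, the preponderance of the evidence, weight is at least 52): (a) net 77−29=48 < 52 — fails; (b) 56 ≥ 52 — meets.
  Stage 1 not carried; the union fails its burden.
The company prevails.

company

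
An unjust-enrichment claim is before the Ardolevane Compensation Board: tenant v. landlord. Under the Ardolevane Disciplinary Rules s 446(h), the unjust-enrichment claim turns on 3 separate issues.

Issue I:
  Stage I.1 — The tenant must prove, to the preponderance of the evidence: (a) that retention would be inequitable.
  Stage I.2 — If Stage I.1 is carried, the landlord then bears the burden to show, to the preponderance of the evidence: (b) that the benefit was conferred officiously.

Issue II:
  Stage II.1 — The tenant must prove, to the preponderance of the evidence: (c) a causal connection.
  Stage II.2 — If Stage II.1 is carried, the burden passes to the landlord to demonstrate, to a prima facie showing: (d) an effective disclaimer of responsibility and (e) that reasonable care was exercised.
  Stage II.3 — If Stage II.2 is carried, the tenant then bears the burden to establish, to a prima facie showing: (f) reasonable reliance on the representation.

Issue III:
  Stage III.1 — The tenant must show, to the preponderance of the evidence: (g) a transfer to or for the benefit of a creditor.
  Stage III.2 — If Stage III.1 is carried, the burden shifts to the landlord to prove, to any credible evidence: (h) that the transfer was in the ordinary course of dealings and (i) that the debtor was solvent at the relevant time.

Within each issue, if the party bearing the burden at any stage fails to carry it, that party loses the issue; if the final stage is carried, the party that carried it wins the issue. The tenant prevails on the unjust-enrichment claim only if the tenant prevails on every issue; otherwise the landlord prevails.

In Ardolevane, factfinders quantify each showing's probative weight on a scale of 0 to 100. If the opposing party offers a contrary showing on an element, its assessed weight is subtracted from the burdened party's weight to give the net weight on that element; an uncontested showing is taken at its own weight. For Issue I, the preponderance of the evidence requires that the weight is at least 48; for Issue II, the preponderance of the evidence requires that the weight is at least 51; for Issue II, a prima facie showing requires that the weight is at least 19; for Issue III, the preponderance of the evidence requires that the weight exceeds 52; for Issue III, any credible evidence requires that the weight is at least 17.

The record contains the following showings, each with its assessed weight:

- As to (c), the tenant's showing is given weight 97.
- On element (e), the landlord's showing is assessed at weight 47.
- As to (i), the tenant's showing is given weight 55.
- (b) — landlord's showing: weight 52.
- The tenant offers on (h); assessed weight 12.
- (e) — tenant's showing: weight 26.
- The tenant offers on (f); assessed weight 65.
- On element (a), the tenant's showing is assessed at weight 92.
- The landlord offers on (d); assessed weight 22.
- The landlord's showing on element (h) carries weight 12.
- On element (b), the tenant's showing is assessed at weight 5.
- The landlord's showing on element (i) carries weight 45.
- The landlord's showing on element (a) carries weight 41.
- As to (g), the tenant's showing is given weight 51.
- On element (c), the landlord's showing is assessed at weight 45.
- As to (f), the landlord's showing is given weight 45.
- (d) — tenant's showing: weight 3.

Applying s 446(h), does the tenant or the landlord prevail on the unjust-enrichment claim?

landlord

— Issue I —
At Stage I.1 the tenant must meet the preponderance of the evidence (weight is at least 48): on (a) the weight is 92 less the opposing 41 gives net 51, which does reach 48, so (a) meets the standard.
  All elements met. The burden passes to the landlord.
At Stage I.2 the landlord must meet the preponderance of the evidence (weight is at least 48): on (b) the weight is 52 less the opposing 5 gives net 47, which does not reach 48, so (b) does not meet the standard.
  Stage I.2 not carried; the landlord fails its burden.
The analysis ends at Stage I.2; the tenant prevails on this issue.
— Issue II —
Stage II.1 (tenant, the preponderance of the evidence, weight is at least 51): (c) net 97−45=52 ≥ 51 — meets.
  The tenant carries Stage II.1; the landlord now bears the burden.
Stage II.2 (landlord, a prima facie showing, weight is at least 19): (d) net 22−3=19 ≥ 19 — meets; (e) net 47−26=21 ≥ 19 — meets.
  Stage II.2 carried; the burden shifts to the tenant.
Stage II.3 (tenant, a prima facie showing, weight is at least 19): (f) net 65−45=20 ≥ 19 — meets.
  Stage II.3 carried; the final stage is satisfied.
Every stage carried; the tenant prevails on this issue.
— Issue III —
At Stage III.1 the tenant must meet the preponderance of the evidence (weight exceeds 52): on (g) the weight is 51, ≤ 52, so (g) does not meet the standard.
  The tenant does not carry Stage III.1.
The landlord prevails on this issue.
Per-issue: Issue I → tenant; Issue II → tenant; Issue III → landlord. The tenant must prevail on every issue; overall, the landlord prevails.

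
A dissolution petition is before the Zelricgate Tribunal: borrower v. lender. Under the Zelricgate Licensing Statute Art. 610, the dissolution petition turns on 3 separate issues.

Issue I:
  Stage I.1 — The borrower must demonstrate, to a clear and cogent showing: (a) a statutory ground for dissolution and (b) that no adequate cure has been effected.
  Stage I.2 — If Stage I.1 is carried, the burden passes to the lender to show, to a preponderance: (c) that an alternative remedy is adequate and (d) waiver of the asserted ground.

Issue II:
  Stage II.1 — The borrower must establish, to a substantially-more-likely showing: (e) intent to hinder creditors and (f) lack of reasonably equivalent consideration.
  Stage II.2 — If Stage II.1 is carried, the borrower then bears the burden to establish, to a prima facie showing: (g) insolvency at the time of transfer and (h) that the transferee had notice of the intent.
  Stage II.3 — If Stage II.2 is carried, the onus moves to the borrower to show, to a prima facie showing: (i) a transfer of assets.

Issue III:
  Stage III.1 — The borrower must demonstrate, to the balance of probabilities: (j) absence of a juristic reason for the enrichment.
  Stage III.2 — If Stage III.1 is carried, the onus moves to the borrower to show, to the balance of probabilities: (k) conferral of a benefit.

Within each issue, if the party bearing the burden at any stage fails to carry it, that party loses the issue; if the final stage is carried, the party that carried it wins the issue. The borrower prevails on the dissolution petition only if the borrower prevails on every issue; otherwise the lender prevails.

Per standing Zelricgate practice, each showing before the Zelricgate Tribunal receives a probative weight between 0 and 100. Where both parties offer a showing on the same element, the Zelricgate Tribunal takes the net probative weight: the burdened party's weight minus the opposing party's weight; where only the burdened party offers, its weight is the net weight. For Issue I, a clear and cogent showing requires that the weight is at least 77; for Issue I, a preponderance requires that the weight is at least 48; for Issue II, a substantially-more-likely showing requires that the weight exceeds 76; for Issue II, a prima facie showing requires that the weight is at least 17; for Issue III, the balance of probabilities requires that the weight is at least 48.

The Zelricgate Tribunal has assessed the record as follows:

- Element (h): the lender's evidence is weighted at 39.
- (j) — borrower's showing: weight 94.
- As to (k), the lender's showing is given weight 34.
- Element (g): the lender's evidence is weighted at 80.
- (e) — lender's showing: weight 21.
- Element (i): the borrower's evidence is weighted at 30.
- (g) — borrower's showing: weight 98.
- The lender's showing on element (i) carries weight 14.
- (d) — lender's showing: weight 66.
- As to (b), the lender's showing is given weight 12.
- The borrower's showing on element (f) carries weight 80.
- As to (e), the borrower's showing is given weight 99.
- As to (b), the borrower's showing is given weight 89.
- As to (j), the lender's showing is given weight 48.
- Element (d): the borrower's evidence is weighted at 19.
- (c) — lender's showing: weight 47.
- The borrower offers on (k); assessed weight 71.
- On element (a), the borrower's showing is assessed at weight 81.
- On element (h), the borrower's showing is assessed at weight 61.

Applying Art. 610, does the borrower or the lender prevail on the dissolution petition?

— Issue I —
Stage I.1 (borrower, a clear and cogent showing, weight is at least 77): (a) 81 ≥ 77 — meets; (b) net 89−12=77 ≥ 77 — meets.
  The borrower carries Stage I.1; the lender now bears the burden.
Stage I.2 (lender, a preponderance, weight is at least 48): (c) 47 < 48 — fails; (d) net 66−19=47 < 48 — fails.
  Stage I.2 not carried; the lender fails its burden.
The borrower prevails on this issue.
— Issue II —
Stage II.1 — burden on borrower; standard: a substantially-more-likely showing (weight exceeds 76).
    (e): 99 − 21 = 78 > 76 [met]
    (f): 80 > 76 [met]
  Stage II.1 is satisfied; the borrower continues to bear the burden.
Stage II.2 — burden on borrower; standard: a prima facie showing (weight is at least 17).
    (g): 98 − 80 = 18 ≥ 17 [met]
    (h): 61 − 39 = 22 ≥ 17 [met]
  Stage II.2 carried; the burden remains with the borrower.
Stage II.3 — burden on borrower; standard: a prima facie showing (weight is at least 17).
    (i): 30 − 14 = 16 < 17 [not met]
  Not every element is met, so the borrower fails to carry Stage II.3.
So the lender prevails on this issue.
— Issue III —
Stage III.1 (borrower, the balance of probabilities, weight is at least 48): (j) net 94−48=46 < 48 — fails.
  The borrower does not carry Stage III.1.
So the lender prevails on this issue.
Per-issue: Issue I → borrower; Issue II → lender; Issue III → lender. The borrower must prevail on every issue; overall, the lender prevails.

lender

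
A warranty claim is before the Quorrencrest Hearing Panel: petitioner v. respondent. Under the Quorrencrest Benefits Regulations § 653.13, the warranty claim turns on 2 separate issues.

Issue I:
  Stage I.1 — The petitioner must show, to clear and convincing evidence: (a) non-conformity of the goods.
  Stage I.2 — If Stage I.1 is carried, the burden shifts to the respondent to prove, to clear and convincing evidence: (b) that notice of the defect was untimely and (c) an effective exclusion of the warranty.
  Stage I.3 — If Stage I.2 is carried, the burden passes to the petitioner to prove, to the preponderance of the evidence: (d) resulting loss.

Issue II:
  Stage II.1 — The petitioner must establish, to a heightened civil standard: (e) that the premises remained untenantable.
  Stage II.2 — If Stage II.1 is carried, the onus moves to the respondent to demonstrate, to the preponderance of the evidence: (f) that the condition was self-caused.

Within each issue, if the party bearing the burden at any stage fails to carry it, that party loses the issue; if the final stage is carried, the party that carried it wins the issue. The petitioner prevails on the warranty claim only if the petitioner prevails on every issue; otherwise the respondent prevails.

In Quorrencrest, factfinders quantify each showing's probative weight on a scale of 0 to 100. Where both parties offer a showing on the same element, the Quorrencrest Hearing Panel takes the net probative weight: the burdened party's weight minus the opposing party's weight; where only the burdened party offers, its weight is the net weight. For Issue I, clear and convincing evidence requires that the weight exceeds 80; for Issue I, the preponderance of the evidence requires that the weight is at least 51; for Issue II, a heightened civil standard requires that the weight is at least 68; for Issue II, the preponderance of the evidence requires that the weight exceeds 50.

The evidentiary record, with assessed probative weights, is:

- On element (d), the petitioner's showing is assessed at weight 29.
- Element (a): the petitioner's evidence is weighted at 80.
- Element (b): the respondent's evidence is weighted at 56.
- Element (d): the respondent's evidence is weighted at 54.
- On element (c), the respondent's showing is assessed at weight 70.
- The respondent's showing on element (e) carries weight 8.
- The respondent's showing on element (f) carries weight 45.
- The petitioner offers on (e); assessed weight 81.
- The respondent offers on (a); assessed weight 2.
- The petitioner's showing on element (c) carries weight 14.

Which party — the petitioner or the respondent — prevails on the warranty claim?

respondent

— Issue I —
Stage I.1 — burden on petitioner; standard: clear and convincing evidence (weight exceeds 80).
    (a): 80 − 2 = 78 ≤ 80 [not met]
  The petitioner does not carry Stage I.1.
So the respondent prevails on this issue.
— Issue II —
Stage II.1 (petitioner, a heightened civil standard, weight is at least 68): (e) net 81−8=73 ≥ 68 — meets.
  The petitioner carries Stage II.1; the respondent now bears the burden.
Stage II.2 (respondent, the preponderance of the evidence, weight exceeds 50): (f) 45 ≤ 50 — fails.
  Not every element is met, so the respondent fails to carry Stage II.2.
So the petitioner prevails on this issue.
Per-issue: Issue I → respondent; Issue II → petitioner. The petitioner must prevail on every issue; overall, the respondent prevails.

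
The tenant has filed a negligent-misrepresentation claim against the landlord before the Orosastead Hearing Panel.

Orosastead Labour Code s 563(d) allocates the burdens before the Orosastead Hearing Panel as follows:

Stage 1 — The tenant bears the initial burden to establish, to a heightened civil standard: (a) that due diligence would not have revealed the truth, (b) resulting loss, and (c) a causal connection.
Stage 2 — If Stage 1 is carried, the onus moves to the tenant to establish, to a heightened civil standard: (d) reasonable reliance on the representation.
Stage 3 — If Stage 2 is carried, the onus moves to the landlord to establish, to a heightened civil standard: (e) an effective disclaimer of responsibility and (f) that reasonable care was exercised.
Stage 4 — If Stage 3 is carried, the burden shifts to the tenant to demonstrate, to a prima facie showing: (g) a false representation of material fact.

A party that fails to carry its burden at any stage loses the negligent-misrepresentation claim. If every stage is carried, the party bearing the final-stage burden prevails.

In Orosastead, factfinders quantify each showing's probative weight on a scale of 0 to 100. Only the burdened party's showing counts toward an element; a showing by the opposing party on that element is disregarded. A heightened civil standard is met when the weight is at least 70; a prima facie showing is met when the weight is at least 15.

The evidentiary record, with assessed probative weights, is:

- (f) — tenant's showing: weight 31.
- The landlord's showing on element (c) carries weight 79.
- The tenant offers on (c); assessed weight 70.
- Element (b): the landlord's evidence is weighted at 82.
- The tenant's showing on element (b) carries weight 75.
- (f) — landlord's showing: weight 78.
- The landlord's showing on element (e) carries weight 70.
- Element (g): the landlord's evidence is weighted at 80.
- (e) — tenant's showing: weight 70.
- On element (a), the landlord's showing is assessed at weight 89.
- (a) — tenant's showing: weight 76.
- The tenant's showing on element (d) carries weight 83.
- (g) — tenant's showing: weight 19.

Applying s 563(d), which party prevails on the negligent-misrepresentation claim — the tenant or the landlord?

Stage 1 — burden on tenant; standard: a heightened civil standard (weight is at least 70).
    (a): 76 (landlord's 89 disregarded) ≥ 70 [met]
    (b): 75 (landlord's 82 disregarded) ≥ 70 [met]
    (c): 70 (landlord's 79 disregarded) ≥ 70 [met]
  Stage 1 carried; the burden remains with the tenant.
Stage 2 — burden on tenant; standard: a heightened civil standard (weight is at least 70).
    (d): 83 ≥ 70 [met]
  Stage 2 carried; the burden shifts to the landlord.
Stage 3 — burden on landlord; standard: a heightened civil standard (weight is at least 70).
    (e): 70 (tenant's 70 disregarded) ≥ 70 [met]
    (f): 78 (tenant's 31 disregarded) ≥ 70 [met]
  All elements met. The burden passes to the tenant.
Stage 4 — burden on tenant; standard: a prima facie showing (weight is at least 15).
    (g): 19 (landlord's 80 disregarded) ≥ 15 [met]
  Stage 4 carried; the final stage is satisfied.
All stages carried — the tenant prevails.

tenant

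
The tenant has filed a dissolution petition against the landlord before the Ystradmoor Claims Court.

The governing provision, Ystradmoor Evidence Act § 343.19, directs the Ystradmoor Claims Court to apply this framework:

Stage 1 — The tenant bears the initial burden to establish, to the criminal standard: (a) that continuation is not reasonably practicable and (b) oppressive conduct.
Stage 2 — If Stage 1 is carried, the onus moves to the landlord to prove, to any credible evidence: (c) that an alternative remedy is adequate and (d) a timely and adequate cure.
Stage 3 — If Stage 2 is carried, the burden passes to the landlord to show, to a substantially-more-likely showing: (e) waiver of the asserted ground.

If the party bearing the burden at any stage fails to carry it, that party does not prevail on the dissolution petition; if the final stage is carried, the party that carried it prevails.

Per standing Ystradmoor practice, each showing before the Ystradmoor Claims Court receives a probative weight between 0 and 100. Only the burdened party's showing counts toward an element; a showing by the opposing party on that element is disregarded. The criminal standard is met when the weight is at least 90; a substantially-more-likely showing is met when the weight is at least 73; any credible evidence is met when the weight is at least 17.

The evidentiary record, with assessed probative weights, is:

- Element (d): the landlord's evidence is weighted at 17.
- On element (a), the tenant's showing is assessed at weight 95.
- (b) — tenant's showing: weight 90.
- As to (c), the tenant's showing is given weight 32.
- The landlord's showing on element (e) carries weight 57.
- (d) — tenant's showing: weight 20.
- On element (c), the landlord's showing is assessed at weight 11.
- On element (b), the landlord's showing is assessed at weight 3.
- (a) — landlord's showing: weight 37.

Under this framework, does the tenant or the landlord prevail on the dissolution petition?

Stage 1 (tenant, the criminal standard, weight is at least 90): (a) 95 (landlord's 37 disregarded) ≥ 90 — meets; (b) 90 (landlord's 3 disregarded) ≥ 90 — meets.
  Stage 1 is satisfied; the onus moves to the landlord.
Stage 2 (landlord, any credible evidence, weight is at least 17): (c) 11 (tenant's 32 disregarded) < 17 — fails; (d) 17 (tenant's 20 disregarded) ≥ 17 — meets.
  Stage 2 not carried; the landlord fails its burden.
The tenant prevails.

tenant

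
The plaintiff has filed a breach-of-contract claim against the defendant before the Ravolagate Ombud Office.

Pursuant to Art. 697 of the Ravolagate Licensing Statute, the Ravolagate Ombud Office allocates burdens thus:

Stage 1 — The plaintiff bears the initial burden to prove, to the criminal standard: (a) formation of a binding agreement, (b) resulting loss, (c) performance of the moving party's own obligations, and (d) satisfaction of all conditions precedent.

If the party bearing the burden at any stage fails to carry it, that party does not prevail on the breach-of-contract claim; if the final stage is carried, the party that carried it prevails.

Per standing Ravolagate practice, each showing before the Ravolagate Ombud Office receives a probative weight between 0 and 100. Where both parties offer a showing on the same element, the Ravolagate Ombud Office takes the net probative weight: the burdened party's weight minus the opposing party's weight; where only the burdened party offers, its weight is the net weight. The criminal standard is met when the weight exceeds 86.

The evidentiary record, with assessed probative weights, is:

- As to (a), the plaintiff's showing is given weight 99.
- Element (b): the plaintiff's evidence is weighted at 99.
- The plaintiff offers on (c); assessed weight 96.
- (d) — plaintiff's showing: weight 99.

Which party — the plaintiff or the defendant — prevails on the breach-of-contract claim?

plaintiff

Stage 1 (plaintiff, the criminal standard, weight exceeds 86): (a) 99 > 86 — meets; (b) 99 > 86 — meets; (c) 96 > 86 — meets; (d) 99 > 86 — meets.
  Stage 1 carried; the final stage is satisfied.
With every stage satisfied, the plaintiff prevails.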